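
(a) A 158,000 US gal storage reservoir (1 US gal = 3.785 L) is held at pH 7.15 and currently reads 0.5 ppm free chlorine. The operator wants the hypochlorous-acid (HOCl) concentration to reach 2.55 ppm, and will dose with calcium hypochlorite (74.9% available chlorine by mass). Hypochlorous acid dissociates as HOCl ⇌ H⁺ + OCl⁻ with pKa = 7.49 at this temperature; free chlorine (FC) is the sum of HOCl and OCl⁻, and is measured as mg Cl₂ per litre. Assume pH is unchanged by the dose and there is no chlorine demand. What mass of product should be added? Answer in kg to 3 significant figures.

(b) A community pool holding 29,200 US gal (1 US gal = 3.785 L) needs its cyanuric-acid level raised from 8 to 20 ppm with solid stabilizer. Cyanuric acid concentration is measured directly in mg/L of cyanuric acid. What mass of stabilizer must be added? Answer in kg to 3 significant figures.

(a) 2.57 kg; (b) 1.33 kg

(a) Volume: 158,000 US gal × 3.785 L/gal = 598,030 L.
(a) [OCl⁻]/[HOCl] = 10^(pH − pKa) = 10^(7.15 − 7.49) = 0.4571; fraction as HOCl = 1/(1 + 0.4571) = 0.6863.
(a) Free chlorine required for 2.55 ppm HOCl: 2.55 / 0.6863 = 3.716 ppm.
(a) FC to add: 3.716 − 0.5 = 3.216 mg/L as Cl₂.
(a) Cl₂ equivalent: 3.216 mg/L × 598,030 L = 1923 g.
(a) Product at 74.9% available Cl: 1923 / 0.749 = 2567 g.

(b) Volume: 29,200 US gal × 3.785 L/gal = 110,522 L.
(b) CYA to add: (20 − 8) = 12 mg/L × 110,522 L = 1326 g cyanuric acid.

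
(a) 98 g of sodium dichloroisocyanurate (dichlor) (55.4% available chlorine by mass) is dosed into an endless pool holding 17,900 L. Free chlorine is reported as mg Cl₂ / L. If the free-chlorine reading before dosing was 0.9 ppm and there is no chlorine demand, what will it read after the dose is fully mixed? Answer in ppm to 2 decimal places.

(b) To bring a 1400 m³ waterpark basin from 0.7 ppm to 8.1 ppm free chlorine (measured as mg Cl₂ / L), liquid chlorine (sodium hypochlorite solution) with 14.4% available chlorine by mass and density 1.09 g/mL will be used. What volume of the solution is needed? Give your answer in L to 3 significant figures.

(a) 3.93 ppm; (b) 66.0 L

(a) Available chlorine delivered: 98 g × 0.554 = 54.29 g as Cl₂.
(a) Concentration rise: 54.29 g / 17,900 L = 3.033 mg/L = 3.03 ppm.
(a) Final FC: 0.9 + 3.03 = 3.93 ppm.

(b) Volume: 1400 m³ = 1,400,000 L.
(b) Chlorine deficit: 8.1 − 0.7 = 7.4 ppm = 7.4 mg/L as Cl₂.
(b) Cl₂ equivalent needed: 7.4 mg/L × 1,400,000 L = 10,360,000 mg = 10,360 g.
(b) Product at 14.4% available chlorine: 10,360 / 0.144 = 71,940 g.
(b) Volume at density 1.09 g/mL: 71,940 g ÷ 1.09 g/mL = 66,000 mL.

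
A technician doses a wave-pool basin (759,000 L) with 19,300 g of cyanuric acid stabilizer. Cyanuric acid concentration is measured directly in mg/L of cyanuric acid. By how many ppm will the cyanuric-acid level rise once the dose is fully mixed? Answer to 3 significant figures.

25.4 ppm

Rise: 19,300 g / 759,000 L × 1000 = 25.43 mg/L.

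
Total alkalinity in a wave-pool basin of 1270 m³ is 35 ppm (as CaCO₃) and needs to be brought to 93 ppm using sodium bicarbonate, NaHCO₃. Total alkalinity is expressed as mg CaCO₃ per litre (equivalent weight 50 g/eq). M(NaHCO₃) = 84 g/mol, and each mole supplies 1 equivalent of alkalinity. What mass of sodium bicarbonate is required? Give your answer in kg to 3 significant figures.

Volume: 1270 m³ = 1,270,000 L.
Alkalinity to add: (93 − 35) = 58 mg/L as CaCO₃ × 1,270,000 L = 73,660 g as CaCO₃.
Equivalents: 73,660 g ÷ 50 g/eq = 1473 eq.
NaHCO₃ supplies 1 eq per mole → 1473 mol.
Mass: 1473 mol × 84 g/mol = 123,700 g.

124 kg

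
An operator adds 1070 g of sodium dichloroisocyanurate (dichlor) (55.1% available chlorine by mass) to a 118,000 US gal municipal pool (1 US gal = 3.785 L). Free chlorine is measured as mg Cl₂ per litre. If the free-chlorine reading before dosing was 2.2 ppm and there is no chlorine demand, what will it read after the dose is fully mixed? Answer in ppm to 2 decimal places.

Volume: 118,000 US gal × 3.785 L/gal = 446,630 L.
Available chlorine delivered: 1070 g × 0.551 = 589.6 g as Cl₂.
Concentration rise: 589.6 g / 446,630 L = 1.32 mg/L = 1.32 ppm.
Final FC: 2.2 + 1.32 = 3.52 ppm.

3.52 ppm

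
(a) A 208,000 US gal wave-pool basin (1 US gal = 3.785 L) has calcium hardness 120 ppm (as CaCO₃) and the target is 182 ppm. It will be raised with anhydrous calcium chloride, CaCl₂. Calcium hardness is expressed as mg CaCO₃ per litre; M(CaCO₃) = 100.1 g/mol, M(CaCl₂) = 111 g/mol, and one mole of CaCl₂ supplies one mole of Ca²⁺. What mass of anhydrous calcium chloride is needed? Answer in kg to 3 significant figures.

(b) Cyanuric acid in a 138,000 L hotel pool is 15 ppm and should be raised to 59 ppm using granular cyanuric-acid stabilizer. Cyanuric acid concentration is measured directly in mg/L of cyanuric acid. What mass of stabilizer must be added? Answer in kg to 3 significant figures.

(a) Volume: 208,000 US gal × 3.785 L/gal = 787,280 L.
(a) Hardness to add: (182 − 120) = 62 mg/L as CaCO₃ × 787,280 L = 48,810 g as CaCO₃.
(a) Moles of Ca²⁺ (1 mol Ca²⁺ ≡ 1 mol CaCO₃): 48,810 / 100.1 g/mol = 487.6 mol.
(a) Mass of CaCl₂: 487.6 × 111 = 54,130 g.

(b) CYA to add: (59 − 15) = 44 mg/L × 138,000 L = 6072 g cyanuric acid.

(a) 54.1 kg; (b) 6.07 kg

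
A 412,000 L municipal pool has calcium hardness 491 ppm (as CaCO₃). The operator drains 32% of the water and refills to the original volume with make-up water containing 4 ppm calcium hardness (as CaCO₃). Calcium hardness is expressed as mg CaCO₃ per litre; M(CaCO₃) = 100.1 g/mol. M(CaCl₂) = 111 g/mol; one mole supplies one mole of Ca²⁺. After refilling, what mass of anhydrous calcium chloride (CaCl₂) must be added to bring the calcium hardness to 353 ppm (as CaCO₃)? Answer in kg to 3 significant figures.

8.15 kg

After draining 32% and refilling: 491 × 0.68 + 4 × 0.32 = 335.16 ppm.
Deficit to target: 353 − 335.16 = 17.84 mg/L.
As CaCO₃: 17.84 mg/L × 412,000 L = 7350 g; ÷ 100.1 = 73.43 mol Ca²⁺.
Mass: 73.43 × 111 = 8150 g.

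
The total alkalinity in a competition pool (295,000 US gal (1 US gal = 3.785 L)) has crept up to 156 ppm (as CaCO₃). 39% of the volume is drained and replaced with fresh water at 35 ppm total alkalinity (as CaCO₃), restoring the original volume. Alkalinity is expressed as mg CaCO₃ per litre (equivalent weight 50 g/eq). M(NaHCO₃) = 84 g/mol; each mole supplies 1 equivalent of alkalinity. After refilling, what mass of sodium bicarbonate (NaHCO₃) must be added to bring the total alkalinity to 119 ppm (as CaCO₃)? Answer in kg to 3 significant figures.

Volume: 295,000 US gal × 3.785 L/gal = 1,116,575 L.
After draining 39% and refilling: 156 × 0.61 + 35 × 0.39 = 108.81 ppm.
Deficit to target: 119 − 108.81 = 10.19 mg/L.
As CaCO₃: 10.19 mg/L × 1,116,575 L = 11,380 g; ÷ 50 g/eq ÷ 1 = 227.6 mol NaHCO₃.
Mass: 227.6 × 84 = 19,110 g.

19.1 kg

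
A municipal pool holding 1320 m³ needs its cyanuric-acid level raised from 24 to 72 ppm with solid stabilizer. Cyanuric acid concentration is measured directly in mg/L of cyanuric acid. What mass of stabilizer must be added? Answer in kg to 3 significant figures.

Volume: 1320 m³ = 1,320,000 L.
CYA to add: (72 − 24) = 48 mg/L × 1,320,000 L = 63,360 g cyanuric acid.

63.4 kg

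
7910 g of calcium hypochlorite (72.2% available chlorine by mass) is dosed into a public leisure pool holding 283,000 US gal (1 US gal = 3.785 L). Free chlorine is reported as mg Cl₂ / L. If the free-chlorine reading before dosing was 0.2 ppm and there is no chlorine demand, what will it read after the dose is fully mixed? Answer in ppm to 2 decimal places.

Volume: 283,000 US gal × 3.785 L/gal = 1,071,155 L.
Available chlorine delivered: 7910 g × 0.722 = 5711 g as Cl₂.
Concentration rise: 5711 g / 1,071,155 L = 5.332 mg/L = 5.33 ppm.
Final FC: 0.2 + 5.33 = 5.53 ppm.

5.53 ppm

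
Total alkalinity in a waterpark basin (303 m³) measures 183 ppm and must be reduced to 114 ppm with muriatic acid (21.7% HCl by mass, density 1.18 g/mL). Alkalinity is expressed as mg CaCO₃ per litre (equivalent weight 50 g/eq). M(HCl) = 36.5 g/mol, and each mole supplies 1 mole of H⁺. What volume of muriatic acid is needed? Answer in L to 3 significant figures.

59.6 L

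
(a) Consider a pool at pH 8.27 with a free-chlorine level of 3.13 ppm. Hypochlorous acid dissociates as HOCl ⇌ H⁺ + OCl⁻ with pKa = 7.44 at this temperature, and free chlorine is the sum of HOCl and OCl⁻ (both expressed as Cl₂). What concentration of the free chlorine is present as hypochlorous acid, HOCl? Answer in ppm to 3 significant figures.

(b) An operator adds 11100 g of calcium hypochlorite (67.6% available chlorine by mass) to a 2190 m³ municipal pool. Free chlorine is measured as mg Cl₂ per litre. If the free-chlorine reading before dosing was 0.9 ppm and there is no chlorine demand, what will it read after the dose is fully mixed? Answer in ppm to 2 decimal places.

(a) [OCl⁻]/[HOCl] = 10^(pH − pKa) = 10^(8.27 − 7.44) = 10^0.83 = 6.761.
(a) Fraction as HOCl = 1 / (1 + 6.761) = 0.1289.
(a) HOCl = 0.1289 × 3.13 ppm = 0.4033 ppm.

(b) Volume: 2190 m³ = 2,190,000 L.
(b) Available chlorine delivered: 11,100 g × 0.676 = 7504 g as Cl₂.
(b) Concentration rise: 7504 g / 2,190,000 L = 3.426 mg/L = 3.43 ppm.
(b) Final FC: 0.9 + 3.43 = 4.33 ppm.

(a) 0.403 ppm; (b) 4.33 ppm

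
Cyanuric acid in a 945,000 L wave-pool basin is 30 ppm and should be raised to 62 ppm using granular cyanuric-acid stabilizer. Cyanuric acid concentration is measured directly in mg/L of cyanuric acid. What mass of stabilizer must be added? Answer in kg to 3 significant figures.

30.2 kg

CYA to add: (62 − 30) = 32 mg/L × 945,000 L = 30,240 g cyanuric acid.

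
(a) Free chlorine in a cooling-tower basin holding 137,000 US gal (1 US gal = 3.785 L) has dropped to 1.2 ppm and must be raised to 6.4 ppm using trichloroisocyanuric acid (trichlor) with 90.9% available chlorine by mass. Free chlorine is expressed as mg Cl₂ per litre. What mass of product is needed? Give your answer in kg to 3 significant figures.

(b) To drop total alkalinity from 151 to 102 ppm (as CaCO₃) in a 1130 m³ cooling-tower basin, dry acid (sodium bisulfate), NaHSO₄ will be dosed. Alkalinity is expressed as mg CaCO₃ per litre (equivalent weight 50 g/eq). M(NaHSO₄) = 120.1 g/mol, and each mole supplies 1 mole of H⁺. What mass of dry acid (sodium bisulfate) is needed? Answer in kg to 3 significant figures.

(a) 2.97 kg; (b) 133 kg

(a) Volume: 137,000 US gal × 3.785 L/gal = 518,545 L.
(a) Chlorine deficit: 6.4 − 1.2 = 5.2 ppm = 5.2 mg/L as Cl₂.
(a) Cl₂ equivalent needed: 5.2 mg/L × 518,545 L = 2,696,000 mg = 2696 g.
(a) Product at 90.9% available chlorine: 2696 / 0.909 = 2966 g.

(b) Volume: 1130 m³ = 1,130,000 L.
(b) Alkalinity to neutralize: (151 − 102) = 49 mg/L as CaCO₃ × 1,130,000 L = 55,370 g as CaCO₃.
(b) Equivalents of H⁺ required: 55,370 ÷ 50 g/eq = 1107 eq = 1107 mol NaHSO₄.
(b) Mass of NaHSO₄: 1107 × 120.1 = 133,000 g.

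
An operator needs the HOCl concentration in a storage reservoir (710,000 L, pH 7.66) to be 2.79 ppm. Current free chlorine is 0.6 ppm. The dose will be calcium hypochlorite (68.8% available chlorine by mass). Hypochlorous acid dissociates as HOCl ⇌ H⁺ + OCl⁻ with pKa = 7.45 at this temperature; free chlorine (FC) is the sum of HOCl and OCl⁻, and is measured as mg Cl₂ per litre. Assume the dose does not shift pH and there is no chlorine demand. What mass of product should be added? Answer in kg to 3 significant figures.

6.93 kg

[OCl⁻]/[HOCl] = 10^(pH − pKa) = 10^(7.66 − 7.45) = 1.622; fraction as HOCl = 1/(1 + 1.622) = 0.3814.
Free chlorine required for 2.79 ppm HOCl: 2.79 / 0.3814 = 7.315 ppm.
FC to add: 7.315 − 0.6 = 6.715 mg/L as Cl₂.
Cl₂ equivalent: 6.715 mg/L × 710,000 L = 4768 g.
Product at 68.8% available Cl: 4768 / 0.688 = 6930 g.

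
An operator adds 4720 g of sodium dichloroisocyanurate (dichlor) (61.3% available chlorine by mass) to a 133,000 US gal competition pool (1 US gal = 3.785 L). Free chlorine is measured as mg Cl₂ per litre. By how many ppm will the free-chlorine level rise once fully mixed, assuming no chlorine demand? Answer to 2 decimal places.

Volume: 133,000 US gal × 3.785 L/gal = 503,405 L.
Available chlorine delivered: 4720 g × 0.613 = 2893 g as Cl₂.
Concentration rise: 2893 g / 503,405 L = 5.748 mg/L = 5.75 ppm.

5.75 ppm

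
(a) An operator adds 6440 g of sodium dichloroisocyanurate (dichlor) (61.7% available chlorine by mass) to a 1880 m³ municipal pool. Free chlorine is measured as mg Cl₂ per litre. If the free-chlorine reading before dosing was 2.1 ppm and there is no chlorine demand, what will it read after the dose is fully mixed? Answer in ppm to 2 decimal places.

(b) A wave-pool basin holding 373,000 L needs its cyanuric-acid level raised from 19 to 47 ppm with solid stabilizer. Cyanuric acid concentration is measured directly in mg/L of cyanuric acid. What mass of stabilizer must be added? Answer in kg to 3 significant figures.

(a) 4.21 ppm; (b) 10.4 kg

(a) Volume: 1880 m³ = 1,880,000 L.
(a) Available chlorine delivered: 6440 g × 0.617 = 3973 g as Cl₂.
(a) Concentration rise: 3973 g / 1,880,000 L = 2.114 mg/L = 2.11 ppm.
(a) Final FC: 2.1 + 2.11 = 4.21 ppm.

(b) CYA to add: (47 − 19) = 28 mg/L × 373,000 L = 10,440 g cyanuric acid.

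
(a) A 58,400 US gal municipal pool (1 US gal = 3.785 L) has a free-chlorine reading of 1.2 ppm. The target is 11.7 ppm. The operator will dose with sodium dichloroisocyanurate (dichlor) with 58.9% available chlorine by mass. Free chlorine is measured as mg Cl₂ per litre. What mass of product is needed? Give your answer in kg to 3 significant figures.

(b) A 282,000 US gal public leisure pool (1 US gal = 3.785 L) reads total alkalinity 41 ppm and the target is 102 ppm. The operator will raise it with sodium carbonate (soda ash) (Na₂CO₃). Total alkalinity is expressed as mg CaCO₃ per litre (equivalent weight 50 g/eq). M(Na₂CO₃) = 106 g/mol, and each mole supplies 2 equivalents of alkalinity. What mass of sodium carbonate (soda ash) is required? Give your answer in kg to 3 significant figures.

(a) Volume: 58,400 US gal × 3.785 L/gal = 221,044 L.
(a) Chlorine deficit: 11.7 − 1.2 = 10.5 ppm = 10.5 mg/L as Cl₂.
(a) Cl₂ equivalent needed: 10.5 mg/L × 221,044 L = 2,321,000 mg = 2321 g.
(a) Product at 58.9% available chlorine: 2321 / 0.589 = 3941 g.

(b) Volume: 282,000 US gal × 3.785 L/gal = 1,067,370 L.
(b) Alkalinity to add: (102 − 41) = 61 mg/L as CaCO₃ × 1,067,370 L = 65,110 g as CaCO₃.
(b) Equivalents: 65,110 g ÷ 50 g/eq = 1302 eq.
(b) Each mole of Na₂CO₃ supplies 2 eq, so 1302 / 2 = 651.1 mol.
(b) Mass: 651.1 mol × 106 g/mol = 69,020 g.

(a) 3.94 kg; (b) 69.0 kg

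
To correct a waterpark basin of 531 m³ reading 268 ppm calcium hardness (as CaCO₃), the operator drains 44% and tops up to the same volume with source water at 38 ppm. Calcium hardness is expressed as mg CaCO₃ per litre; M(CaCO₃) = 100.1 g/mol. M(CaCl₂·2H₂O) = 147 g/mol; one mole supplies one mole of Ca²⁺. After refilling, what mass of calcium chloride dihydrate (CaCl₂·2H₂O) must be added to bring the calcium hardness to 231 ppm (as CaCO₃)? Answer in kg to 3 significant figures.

50.1 kg

Volume: 531 m³ = 531,000 L.
After draining 44% and refilling: 268 × 0.56 + 38 × 0.44 = 166.8 ppm.
Deficit to target: 231 − 166.8 = 64.2 mg/L.
As CaCO₃: 64.2 mg/L × 531,000 L = 34,090 g; ÷ 100.1 = 340.6 mol Ca²⁺.
Mass: 340.6 × 147 = 50,060 g.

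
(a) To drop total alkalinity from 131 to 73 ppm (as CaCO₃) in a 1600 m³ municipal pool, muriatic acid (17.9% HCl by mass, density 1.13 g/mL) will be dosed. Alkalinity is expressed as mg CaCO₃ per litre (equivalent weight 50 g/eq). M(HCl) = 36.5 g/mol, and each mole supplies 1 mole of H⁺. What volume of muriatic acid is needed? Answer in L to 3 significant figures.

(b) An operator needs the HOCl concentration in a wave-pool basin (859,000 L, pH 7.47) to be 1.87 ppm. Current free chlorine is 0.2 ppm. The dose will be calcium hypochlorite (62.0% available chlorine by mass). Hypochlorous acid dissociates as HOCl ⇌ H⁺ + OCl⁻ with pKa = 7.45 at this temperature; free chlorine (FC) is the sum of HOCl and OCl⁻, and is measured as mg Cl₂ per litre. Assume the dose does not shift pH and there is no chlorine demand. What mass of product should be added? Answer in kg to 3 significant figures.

(a) Volume: 1600 m³ = 1,600,000 L.
(a) Alkalinity to neutralize: (131 − 73) = 58 mg/L as CaCO₃ × 1,600,000 L = 92,800 g as CaCO₃.
(a) Equivalents of H⁺ required: 92,800 ÷ 50 g/eq = 1856 eq = 1856 mol HCl.
(a) Mass of HCl: 1856 × 36.5 = 67,740 g.
(a) Mass of 17.9% solution: 67,740 / 0.179 = 378,500 g.
(a) Volume: 378,500 g ÷ 1.13 g/mL = 334,900 mL.

(b) [OCl⁻]/[HOCl] = 10^(pH − pKa) = 10^(7.47 − 7.45) = 1.047; fraction as HOCl = 1/(1 + 1.047) = 0.4885.
(b) Free chlorine required for 1.87 ppm HOCl: 1.87 / 0.4885 = 3.828 ppm.
(b) FC to add: 3.828 − 0.2 = 3.628 mg/L as Cl₂.
(b) Cl₂ equivalent: 3.628 mg/L × 859,000 L = 3117 g.
(b) Product at 62.0% available Cl: 3117 / 0.62 = 5027 g.

(a) 335 L; (b) 5.03 kg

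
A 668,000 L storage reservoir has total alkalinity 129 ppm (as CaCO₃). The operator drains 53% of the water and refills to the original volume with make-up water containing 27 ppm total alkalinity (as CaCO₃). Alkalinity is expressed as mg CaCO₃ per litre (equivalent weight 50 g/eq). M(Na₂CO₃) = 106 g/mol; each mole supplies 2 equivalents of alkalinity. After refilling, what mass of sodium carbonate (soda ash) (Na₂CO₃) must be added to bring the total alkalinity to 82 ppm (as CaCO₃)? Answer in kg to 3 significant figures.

After draining 53% and refilling: 129 × 0.47 + 27 × 0.53 = 74.94 ppm.
Deficit to target: 82 − 74.94 = 7.06 mg/L.
As CaCO₃: 7.06 mg/L × 668,000 L = 4716 g; ÷ 50 g/eq ÷ 2 = 47.16 mol Na₂CO₃.
Mass: 47.16 × 106 = 4999 g.

5.00 kg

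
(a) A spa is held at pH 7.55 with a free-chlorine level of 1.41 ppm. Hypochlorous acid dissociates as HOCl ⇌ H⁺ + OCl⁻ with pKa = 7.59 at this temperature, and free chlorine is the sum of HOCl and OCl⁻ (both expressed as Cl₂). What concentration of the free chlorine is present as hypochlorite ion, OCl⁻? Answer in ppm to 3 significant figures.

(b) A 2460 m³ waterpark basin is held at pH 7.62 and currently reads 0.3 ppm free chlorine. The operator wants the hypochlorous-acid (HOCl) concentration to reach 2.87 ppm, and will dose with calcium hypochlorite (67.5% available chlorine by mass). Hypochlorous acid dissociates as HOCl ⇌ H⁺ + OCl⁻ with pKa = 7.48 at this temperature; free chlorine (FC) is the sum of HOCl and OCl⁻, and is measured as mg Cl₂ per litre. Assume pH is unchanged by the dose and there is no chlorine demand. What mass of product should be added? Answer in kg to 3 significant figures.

(a) [OCl⁻]/[HOCl] = 10^(pH − pKa) = 10^(7.55 − 7.59) = 10^-0.04 = 0.912.
(a) Fraction as HOCl = 1 / (1 + 0.912) = 0.523.
(a) OCl⁻ = (1 − 0.523) × 1.41 ppm = 0.6726 ppm.

(b) Volume: 2460 m³ = 2,460,000 L.
(b) [OCl⁻]/[HOCl] = 10^(pH − pKa) = 10^(7.62 − 7.48) = 1.38; fraction as HOCl = 1/(1 + 1.38) = 0.4201.
(b) Free chlorine required for 2.87 ppm HOCl: 2.87 / 0.4201 = 6.832 ppm.
(b) FC to add: 6.832 − 0.3 = 6.532 mg/L as Cl₂.
(b) Cl₂ equivalent: 6.532 mg/L × 2,460,000 L = 16,070 g.
(b) Product at 67.5% available Cl: 16,070 / 0.675 = 23,800 g.

(a) 0.673 ppm; (b) 23.8 kg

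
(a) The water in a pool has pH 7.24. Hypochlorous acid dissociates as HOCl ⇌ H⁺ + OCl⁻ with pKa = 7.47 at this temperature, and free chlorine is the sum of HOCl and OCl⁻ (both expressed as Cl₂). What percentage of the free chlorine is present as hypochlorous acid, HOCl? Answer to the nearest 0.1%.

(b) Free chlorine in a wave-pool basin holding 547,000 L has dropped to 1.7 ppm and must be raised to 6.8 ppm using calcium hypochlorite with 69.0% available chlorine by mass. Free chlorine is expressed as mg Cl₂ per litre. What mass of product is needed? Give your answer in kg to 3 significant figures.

(a) 62.9%; (b) 4.04 kg

(a) [OCl⁻]/[HOCl] = 10^(pH − pKa) = 10^(7.24 − 7.47) = 10^-0.23 = 0.5888.
(a) Fraction as HOCl = 1 / (1 + 0.5888) = 0.6294.

(b) Chlorine deficit: 6.8 − 1.7 = 5.1 ppm = 5.1 mg/L as Cl₂.
(b) Cl₂ equivalent needed: 5.1 mg/L × 547,000 L = 2,790,000 mg = 2790 g.
(b) Product at 69.0% available chlorine: 2790 / 0.69 = 4043 g.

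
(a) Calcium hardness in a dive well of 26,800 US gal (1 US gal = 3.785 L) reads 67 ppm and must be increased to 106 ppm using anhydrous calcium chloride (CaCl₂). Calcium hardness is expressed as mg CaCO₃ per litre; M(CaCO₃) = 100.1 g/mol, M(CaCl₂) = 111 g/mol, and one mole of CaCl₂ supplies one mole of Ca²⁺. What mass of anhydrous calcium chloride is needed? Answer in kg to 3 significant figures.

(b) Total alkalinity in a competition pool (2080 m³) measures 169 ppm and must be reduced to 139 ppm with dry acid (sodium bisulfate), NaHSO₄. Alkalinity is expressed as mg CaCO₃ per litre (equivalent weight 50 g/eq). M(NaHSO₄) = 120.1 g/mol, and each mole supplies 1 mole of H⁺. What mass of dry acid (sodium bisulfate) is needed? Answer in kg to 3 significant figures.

(a) Volume: 26,800 US gal × 3.785 L/gal = 101,438 L.
(a) Hardness to add: (106 − 67) = 39 mg/L as CaCO₃ × 101,438 L = 3956 g as CaCO₃.
(a) Moles of Ca²⁺ (1 mol Ca²⁺ ≡ 1 mol CaCO₃): 3956 / 100.1 g/mol = 39.52 mol.
(a) Mass of CaCl₂: 39.52 × 111 = 4387 g.

(b) Volume: 2080 m³ = 2,080,000 L.
(b) Alkalinity to neutralize: (169 − 139) = 30 mg/L as CaCO₃ × 2,080,000 L = 62,400 g as CaCO₃.
(b) Equivalents of H⁺ required: 62,400 ÷ 50 g/eq = 1248 eq = 1248 mol NaHSO₄.
(b) Mass of NaHSO₄: 1248 × 120.1 = 149,900 g.

(a) 4.39 kg; (b) 150 kg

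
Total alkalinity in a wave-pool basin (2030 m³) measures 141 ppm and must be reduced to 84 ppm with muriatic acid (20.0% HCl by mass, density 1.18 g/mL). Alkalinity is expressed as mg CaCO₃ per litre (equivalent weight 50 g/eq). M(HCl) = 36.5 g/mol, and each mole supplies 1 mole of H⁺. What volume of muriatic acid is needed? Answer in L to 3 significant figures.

358 L

Volume: 2030 m³ = 2,030,000 L.
Alkalinity to neutralize: (141 − 84) = 57 mg/L as CaCO₃ × 2,030,000 L = 115,700 g as CaCO₃.
Equivalents of H⁺ required: 115,700 ÷ 50 g/eq = 2314 eq = 2314 mol HCl.
Mass of HCl: 2314 × 36.5 = 84,470 g.
Mass of 20.0% solution: 84,470 / 0.2 = 422,300 g.
Volume: 422,300 g ÷ 1.18 g/mL = 357,900 mL.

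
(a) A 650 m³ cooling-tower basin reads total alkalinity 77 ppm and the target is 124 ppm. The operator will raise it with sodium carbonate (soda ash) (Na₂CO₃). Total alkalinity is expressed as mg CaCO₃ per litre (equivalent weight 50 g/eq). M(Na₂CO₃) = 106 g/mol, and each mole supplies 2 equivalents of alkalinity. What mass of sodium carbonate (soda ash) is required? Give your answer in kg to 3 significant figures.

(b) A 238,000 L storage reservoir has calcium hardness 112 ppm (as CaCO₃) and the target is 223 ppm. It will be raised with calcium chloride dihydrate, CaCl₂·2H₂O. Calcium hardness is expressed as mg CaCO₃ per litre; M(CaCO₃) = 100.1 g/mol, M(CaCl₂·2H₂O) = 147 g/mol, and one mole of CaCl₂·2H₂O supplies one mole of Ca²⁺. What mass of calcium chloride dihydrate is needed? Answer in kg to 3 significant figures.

(a) Volume: 650 m³ = 650,000 L.
(a) Alkalinity to add: (124 − 77) = 47 mg/L as CaCO₃ × 650,000 L = 30,550 g as CaCO₃.
(a) Equivalents: 30,550 g ÷ 50 g/eq = 611 eq.
(a) Each mole of Na₂CO₃ supplies 2 eq, so 611 / 2 = 305.5 mol.
(a) Mass: 305.5 mol × 106 g/mol = 32,380 g.

(b) Hardness to add: (223 − 112) = 111 mg/L as CaCO₃ × 238,000 L = 26,420 g as CaCO₃.
(b) Moles of Ca²⁺ (1 mol Ca²⁺ ≡ 1 mol CaCO₃): 26,420 / 100.1 g/mol = 263.9 mol.
(b) Mass of CaCl₂·2H₂O: 263.9 × 147 = 38,800 g.

(a) 32.4 kg; (b) 38.8 kg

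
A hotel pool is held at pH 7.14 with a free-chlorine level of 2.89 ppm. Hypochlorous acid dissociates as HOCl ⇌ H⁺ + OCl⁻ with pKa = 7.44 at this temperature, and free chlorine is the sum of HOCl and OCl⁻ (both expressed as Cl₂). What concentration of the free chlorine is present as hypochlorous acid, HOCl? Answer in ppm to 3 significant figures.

[OCl⁻]/[HOCl] = 10^(pH − pKa) = 10^(7.14 − 7.44) = 10^-0.30 = 0.5012.
Fraction as HOCl = 1 / (1 + 0.5012) = 0.6661.
HOCl = 0.6661 × 2.89 ppm = 1.925 ppm.

1.93 ppm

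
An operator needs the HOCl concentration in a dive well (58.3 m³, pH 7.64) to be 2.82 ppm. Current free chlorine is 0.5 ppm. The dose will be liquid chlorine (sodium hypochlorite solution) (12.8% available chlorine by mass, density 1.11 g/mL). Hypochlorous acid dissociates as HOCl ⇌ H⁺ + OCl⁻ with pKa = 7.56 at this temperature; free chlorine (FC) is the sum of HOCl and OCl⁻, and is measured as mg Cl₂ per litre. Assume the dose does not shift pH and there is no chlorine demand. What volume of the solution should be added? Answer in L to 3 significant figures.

2.34 L

Volume: 58.3 m³ = 58,300 L.
[OCl⁻]/[HOCl] = 10^(pH − pKa) = 10^(7.64 − 7.56) = 1.202; fraction as HOCl = 1/(1 + 1.202) = 0.4541.
Free chlorine required for 2.82 ppm HOCl: 2.82 / 0.4541 = 6.21 ppm.
FC to add: 6.21 − 0.5 = 5.71 mg/L as Cl₂.
Cl₂ equivalent: 5.71 mg/L × 58,300 L = 332.9 g.
Product at 12.8% available Cl: 332.9 / 0.128 = 2601 g.
Volume: 2601 g ÷ 1.11 g/mL = 2343 mL.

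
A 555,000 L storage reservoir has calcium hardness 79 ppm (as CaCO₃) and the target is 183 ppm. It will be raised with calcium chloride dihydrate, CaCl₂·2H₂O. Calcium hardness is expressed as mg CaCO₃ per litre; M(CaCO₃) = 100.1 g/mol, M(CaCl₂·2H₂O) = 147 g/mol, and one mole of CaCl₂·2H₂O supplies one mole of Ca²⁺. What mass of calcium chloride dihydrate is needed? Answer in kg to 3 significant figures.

Hardness to add: (183 − 79) = 104 mg/L as CaCO₃ × 555,000 L = 57,720 g as CaCO₃.
Moles of Ca²⁺ (1 mol Ca²⁺ ≡ 1 mol CaCO₃): 57,720 / 100.1 g/mol = 576.6 mol.
Mass of CaCl₂·2H₂O: 576.6 × 147 = 84,760 g.

84.8 kg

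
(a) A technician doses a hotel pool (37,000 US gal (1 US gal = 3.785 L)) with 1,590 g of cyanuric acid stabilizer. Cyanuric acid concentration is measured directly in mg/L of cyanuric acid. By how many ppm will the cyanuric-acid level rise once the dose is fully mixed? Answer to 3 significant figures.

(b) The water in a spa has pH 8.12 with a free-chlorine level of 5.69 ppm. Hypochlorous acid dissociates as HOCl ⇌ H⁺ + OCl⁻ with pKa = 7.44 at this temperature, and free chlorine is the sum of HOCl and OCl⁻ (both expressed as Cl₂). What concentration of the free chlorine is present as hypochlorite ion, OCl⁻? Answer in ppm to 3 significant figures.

(a) Volume: 37,000 US gal × 3.785 L/gal = 140,045 L.
(a) Rise: 1,590 g / 140,045 L × 1000 = 11.35 mg/L.

(b) [OCl⁻]/[HOCl] = 10^(pH − pKa) = 10^(8.12 − 7.44) = 10^0.68 = 4.786.
(b) Fraction as HOCl = 1 / (1 + 4.786) = 0.1728.
(b) OCl⁻ = (1 − 0.1728) × 5.69 ppm = 4.707 ppm.

(a) 11.4 ppm; (b) 4.71 ppm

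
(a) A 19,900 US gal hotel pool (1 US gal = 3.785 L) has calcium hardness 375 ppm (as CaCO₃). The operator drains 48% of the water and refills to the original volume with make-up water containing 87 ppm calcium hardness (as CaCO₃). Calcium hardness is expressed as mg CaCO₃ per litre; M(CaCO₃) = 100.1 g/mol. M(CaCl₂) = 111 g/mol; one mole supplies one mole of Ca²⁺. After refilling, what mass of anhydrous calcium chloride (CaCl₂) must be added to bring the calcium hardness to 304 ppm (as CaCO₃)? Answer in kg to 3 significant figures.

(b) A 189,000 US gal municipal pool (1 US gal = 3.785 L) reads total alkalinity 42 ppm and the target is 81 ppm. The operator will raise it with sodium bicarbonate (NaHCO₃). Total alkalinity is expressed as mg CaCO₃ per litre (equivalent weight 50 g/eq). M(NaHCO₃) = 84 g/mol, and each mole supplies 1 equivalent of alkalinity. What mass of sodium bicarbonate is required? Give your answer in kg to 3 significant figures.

(a) Volume: 19,900 US gal × 3.785 L/gal = 75,322 L.
(a) After draining 48% and refilling: 375 × 0.52 + 87 × 0.48 = 236.76 ppm.
(a) Deficit to target: 304 − 236.76 = 67.24 mg/L.
(a) As CaCO₃: 67.24 mg/L × 75,322 L = 5065 g; ÷ 100.1 = 50.6 mol Ca²⁺.
(a) Mass: 50.6 × 111 = 5616 g.

(b) Volume: 189,000 US gal × 3.785 L/gal = 715,365 L.
(b) Alkalinity to add: (81 − 42) = 39 mg/L as CaCO₃ × 715,365 L = 27,900 g as CaCO₃.
(b) Equivalents: 27,900 g ÷ 50 g/eq = 558 eq.
(b) NaHCO₃ supplies 1 eq per mole → 558 mol.
(b) Mass: 558 mol × 84 g/mol = 46,870 g.

(a) 5.62 kg; (b) 46.9 kg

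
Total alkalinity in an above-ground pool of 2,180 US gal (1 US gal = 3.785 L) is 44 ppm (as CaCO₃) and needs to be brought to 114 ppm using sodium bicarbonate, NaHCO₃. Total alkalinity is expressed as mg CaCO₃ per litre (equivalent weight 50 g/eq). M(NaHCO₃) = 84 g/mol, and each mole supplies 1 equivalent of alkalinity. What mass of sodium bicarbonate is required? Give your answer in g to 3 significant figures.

Volume: 2,180 US gal × 3.785 L/gal = 8,251 L.
Alkalinity to add: (114 − 44) = 70 mg/L as CaCO₃ × 8,251 L = 577.6 g as CaCO₃.
Equivalents: 577.6 g ÷ 50 g/eq = 11.55 eq.
NaHCO₃ supplies 1 eq per mole → 11.55 mol.
Mass: 11.55 mol × 84 g/mol = 970.4 g.

970 g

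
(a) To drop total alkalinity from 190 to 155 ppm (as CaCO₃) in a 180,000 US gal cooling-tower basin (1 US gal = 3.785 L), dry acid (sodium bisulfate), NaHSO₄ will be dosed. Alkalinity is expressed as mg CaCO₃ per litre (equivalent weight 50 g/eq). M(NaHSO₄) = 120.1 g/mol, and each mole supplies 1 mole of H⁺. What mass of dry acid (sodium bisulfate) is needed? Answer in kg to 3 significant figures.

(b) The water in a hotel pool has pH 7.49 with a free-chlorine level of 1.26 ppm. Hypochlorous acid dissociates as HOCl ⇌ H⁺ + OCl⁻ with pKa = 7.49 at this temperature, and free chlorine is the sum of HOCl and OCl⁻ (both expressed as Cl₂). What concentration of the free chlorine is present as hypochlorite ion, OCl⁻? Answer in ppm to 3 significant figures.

(a) 57.3 kg; (b) 0.630 ppm

(a) Volume: 180,000 US gal × 3.785 L/gal = 681,300 L.
(a) Alkalinity to neutralize: (190 − 155) = 35 mg/L as CaCO₃ × 681,300 L = 23,850 g as CaCO₃.
(a) Equivalents of H⁺ required: 23,850 ÷ 50 g/eq = 476.9 eq = 476.9 mol NaHSO₄.
(a) Mass of NaHSO₄: 476.9 × 120.1 = 57,280 g.

(b) [OCl⁻]/[HOCl] = 10^(pH − pKa) = 10^(7.49 − 7.49) = 10^0.00 = 1.
(b) Fraction as HOCl = 1 / (1 + 1) = 0.5.
(b) OCl⁻ = (1 − 0.5) × 1.26 ppm = 0.63 ppm.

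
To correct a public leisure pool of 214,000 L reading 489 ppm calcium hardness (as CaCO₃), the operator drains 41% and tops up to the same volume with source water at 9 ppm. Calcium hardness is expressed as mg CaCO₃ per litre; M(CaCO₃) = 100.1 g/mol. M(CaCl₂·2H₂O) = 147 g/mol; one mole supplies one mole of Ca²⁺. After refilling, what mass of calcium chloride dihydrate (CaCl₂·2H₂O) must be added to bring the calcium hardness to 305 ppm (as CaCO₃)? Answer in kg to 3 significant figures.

After draining 41% and refilling: 489 × 0.59 + 9 × 0.41 = 292.2 ppm.
Deficit to target: 305 − 292.2 = 12.8 mg/L.
As CaCO₃: 12.8 mg/L × 214,000 L = 2739 g; ÷ 100.1 = 27.36 mol Ca²⁺.
Mass: 27.36 × 147 = 4023 g.

4.02 kg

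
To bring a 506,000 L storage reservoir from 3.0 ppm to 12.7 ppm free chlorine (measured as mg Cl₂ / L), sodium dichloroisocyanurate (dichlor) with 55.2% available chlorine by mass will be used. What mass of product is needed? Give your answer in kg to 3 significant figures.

Chlorine deficit: 12.7 − 3.0 = 9.7 ppm = 9.7 mg/L as Cl₂.
Cl₂ equivalent needed: 9.7 mg/L × 506,000 L = 4,908,000 mg = 4908 g.
Product at 55.2% available chlorine: 4908 / 0.552 = 8892 g.

8.89 kg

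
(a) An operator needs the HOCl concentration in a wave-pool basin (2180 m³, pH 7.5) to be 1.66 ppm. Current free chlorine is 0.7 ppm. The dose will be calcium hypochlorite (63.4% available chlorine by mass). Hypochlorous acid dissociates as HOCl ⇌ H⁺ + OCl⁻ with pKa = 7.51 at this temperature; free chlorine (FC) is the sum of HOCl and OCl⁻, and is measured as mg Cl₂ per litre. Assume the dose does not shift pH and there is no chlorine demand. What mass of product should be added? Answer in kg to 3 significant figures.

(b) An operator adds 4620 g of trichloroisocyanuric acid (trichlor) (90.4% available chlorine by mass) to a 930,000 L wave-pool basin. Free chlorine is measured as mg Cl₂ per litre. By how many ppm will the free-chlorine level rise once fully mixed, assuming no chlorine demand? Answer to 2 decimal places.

(a) 8.88 kg; (b) 4.49 ppm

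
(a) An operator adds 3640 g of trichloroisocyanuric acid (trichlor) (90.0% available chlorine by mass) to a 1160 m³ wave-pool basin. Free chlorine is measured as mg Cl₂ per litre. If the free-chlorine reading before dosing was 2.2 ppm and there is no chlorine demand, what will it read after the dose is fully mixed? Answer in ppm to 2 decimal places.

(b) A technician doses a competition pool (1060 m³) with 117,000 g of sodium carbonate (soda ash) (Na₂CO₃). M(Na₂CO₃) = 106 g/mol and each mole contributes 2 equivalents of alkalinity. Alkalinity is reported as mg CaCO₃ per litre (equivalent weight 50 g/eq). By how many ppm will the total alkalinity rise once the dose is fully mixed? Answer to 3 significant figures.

(a) Volume: 1160 m³ = 1,160,000 L.
(a) Available chlorine delivered: 3640 g × 0.9 = 3276 g as Cl₂.
(a) Concentration rise: 3276 g / 1,160,000 L = 2.824 mg/L = 2.82 ppm.
(a) Final FC: 2.2 + 2.82 = 5.02 ppm.

(b) Volume: 1060 m³ = 1,060,000 L.
(b) Moles of Na₂CO₃: 117,000 g ÷ 106 g/mol = 1104 mol → 2208 eq of alkalinity.
(b) As CaCO₃: 2208 eq × 50 g/eq = 110,400 g.
(b) Rise: 110,400 g / 1,060,000 L × 1000 = 104.1 mg/L.

(a) 5.02 ppm; (b) 104 ppm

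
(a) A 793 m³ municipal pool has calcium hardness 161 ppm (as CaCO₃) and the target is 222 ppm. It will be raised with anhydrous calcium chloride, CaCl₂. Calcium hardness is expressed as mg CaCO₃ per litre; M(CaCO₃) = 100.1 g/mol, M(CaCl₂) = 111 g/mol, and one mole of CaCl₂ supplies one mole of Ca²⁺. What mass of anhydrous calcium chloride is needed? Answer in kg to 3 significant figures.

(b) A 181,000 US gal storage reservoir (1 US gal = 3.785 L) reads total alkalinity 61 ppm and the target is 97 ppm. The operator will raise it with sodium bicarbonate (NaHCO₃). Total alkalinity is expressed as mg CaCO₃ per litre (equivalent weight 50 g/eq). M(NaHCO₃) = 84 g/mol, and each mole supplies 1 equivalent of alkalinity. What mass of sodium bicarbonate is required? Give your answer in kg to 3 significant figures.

(a) Volume: 793 m³ = 793,000 L.
(a) Hardness to add: (222 − 161) = 61 mg/L as CaCO₃ × 793,000 L = 48,370 g as CaCO₃.
(a) Moles of Ca²⁺ (1 mol Ca²⁺ ≡ 1 mol CaCO₃): 48,370 / 100.1 g/mol = 483.2 mol.
(a) Mass of CaCl₂: 483.2 × 111 = 53,640 g.

(b) Volume: 181,000 US gal × 3.785 L/gal = 685,085 L.
(b) Alkalinity to add: (97 − 61) = 36 mg/L as CaCO₃ × 685,085 L = 24,660 g as CaCO₃.
(b) Equivalents: 24,660 g ÷ 50 g/eq = 493.3 eq.
(b) NaHCO₃ supplies 1 eq per mole → 493.3 mol.
(b) Mass: 493.3 mol × 84 g/mol = 41,430 g.

(a) 53.6 kg; (b) 41.4 kg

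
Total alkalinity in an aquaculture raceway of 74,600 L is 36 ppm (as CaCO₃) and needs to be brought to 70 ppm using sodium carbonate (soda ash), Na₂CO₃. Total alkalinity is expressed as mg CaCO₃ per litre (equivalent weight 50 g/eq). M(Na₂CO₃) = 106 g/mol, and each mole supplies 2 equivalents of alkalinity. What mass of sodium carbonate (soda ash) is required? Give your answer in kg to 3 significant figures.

2.69 kg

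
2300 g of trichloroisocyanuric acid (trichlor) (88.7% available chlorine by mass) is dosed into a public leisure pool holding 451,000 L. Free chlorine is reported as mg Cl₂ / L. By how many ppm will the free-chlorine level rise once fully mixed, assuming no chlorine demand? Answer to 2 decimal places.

4.52 ppm

Available chlorine delivered: 2300 g × 0.887 = 2040 g as Cl₂.
Concentration rise: 2040 g / 451,000 L = 4.524 mg/L = 4.52 ppm.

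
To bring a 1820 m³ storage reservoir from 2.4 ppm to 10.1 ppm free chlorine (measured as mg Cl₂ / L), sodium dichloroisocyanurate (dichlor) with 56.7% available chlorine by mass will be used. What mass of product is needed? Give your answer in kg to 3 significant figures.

Volume: 1820 m³ = 1,820,000 L.
Chlorine deficit: 10.1 − 2.4 = 7.7 ppm = 7.7 mg/L as Cl₂.
Cl₂ equivalent needed: 7.7 mg/L × 1,820,000 L = 14,010,000 mg = 14,010 g.
Product at 56.7% available chlorine: 14,010 / 0.567 = 24,720 g.

24.7 kg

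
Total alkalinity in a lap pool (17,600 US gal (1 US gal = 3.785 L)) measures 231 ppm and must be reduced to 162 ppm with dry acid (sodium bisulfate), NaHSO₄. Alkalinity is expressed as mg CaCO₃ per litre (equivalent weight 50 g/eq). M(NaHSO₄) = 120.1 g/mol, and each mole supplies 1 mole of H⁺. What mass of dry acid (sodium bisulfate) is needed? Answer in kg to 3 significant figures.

11.0 kg

Volume: 17,600 US gal × 3.785 L/gal = 66,616 L.
Alkalinity to neutralize: (231 − 162) = 69 mg/L as CaCO₃ × 66,616 L = 4597 g as CaCO₃.
Equivalents of H⁺ required: 4597 ÷ 50 g/eq = 91.93 eq = 91.93 mol NaHSO₄.
Mass of NaHSO₄: 91.93 × 120.1 = 11,040 g.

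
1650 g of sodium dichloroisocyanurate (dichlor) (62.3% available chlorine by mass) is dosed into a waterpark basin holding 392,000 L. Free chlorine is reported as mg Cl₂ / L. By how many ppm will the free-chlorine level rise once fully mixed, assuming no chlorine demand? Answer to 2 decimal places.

2.62 ppm

Available chlorine delivered: 1650 g × 0.623 = 1028 g as Cl₂.
Concentration rise: 1028 g / 392,000 L = 2.622 mg/L = 2.62 ppm.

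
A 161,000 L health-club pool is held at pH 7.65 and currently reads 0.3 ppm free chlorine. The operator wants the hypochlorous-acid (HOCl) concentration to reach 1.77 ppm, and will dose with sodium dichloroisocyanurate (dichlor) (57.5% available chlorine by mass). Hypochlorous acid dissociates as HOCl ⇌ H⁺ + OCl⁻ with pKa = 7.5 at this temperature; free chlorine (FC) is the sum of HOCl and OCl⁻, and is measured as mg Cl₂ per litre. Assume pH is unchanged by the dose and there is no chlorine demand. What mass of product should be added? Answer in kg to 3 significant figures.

[OCl⁻]/[HOCl] = 10^(pH − pKa) = 10^(7.65 − 7.5) = 1.413; fraction as HOCl = 1/(1 + 1.413) = 0.4145.
Free chlorine required for 1.77 ppm HOCl: 1.77 / 0.4145 = 4.27 ppm.
FC to add: 4.27 − 0.3 = 3.97 mg/L as Cl₂.
Cl₂ equivalent: 3.97 mg/L × 161,000 L = 639.2 g.
Product at 57.5% available Cl: 639.2 / 0.575 = 1112 g.

1.11 kg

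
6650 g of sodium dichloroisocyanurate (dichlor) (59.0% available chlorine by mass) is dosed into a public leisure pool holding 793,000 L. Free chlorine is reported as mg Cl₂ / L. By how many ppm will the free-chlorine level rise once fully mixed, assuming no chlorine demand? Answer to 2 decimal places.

Available chlorine delivered: 6650 g × 0.59 = 3924 g as Cl₂.
Concentration rise: 3924 g / 793,000 L = 4.948 mg/L = 4.95 ppm.

4.95 ppm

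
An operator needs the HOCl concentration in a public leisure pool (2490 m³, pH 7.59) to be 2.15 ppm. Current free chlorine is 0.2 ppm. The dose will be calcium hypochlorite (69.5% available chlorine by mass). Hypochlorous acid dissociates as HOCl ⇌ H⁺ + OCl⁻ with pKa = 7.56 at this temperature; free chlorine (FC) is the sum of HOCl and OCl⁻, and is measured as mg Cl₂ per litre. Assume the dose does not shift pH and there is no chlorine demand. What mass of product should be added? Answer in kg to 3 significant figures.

Volume: 2490 m³ = 2,490,000 L.
[OCl⁻]/[HOCl] = 10^(pH − pKa) = 10^(7.59 − 7.56) = 1.072; fraction as HOCl = 1/(1 + 1.072) = 0.4827.
Free chlorine required for 2.15 ppm HOCl: 2.15 / 0.4827 = 4.454 ppm.
FC to add: 4.454 − 0.2 = 4.254 mg/L as Cl₂.
Cl₂ equivalent: 4.254 mg/L × 2,490,000 L = 10,590 g.
Product at 69.5% available Cl: 10,590 / 0.695 = 15,240 g.

15.2 kg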